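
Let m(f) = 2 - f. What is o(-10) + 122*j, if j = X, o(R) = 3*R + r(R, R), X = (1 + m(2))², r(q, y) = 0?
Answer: 92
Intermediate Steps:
X = 1 (X = (1 + (2 - 1*2))² = (1 + (2 - 2))² = (1 + 0)² = 1² = 1)
o(R) = 3*R (o(R) = 3*R + 0 = 3*R)
j = 1
o(-10) + 122*j = 3*(-10) + 122*1 = -30 + 122 = 92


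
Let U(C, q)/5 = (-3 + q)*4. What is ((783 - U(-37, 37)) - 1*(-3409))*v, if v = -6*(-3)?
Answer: 63216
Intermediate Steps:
U(C, q) = -60 + 20*q (U(C, q) = 5*((-3 + q)*4) = 5*(-12 + 4*q) = -60 + 20*q)
v = 18
((783 - U(-37, 37)) - 1*(-3409))*v = ((783 - (-60 + 20*37)) - 1*(-3409))*18 = ((783 - (-60 + 740)) + 3409)*18 = ((783 - 1*680) + 3409)*18 = ((783 - 680) + 3409)*18 = (103 + 3409)*18 = 3512*18 = 63216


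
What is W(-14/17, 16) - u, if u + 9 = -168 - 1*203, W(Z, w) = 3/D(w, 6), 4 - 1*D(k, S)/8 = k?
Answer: 12159/32 ≈ 379.97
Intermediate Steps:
D(k, S) = 32 - 8*k
W(Z, w) = 3/(32 - 8*w)
u = -380 (u = -9 + (-168 - 1*203) = -9 + (-168 - 203) = -9 - 371 = -380)
W(-14/17, 16) - u = -3/(-32 + 8*16) - 1*(-380) = -3/(-32 + 128) + 380 = -3/96 + 380 = -3*1/96 + 380 = -1/32 + 380 = 12159/32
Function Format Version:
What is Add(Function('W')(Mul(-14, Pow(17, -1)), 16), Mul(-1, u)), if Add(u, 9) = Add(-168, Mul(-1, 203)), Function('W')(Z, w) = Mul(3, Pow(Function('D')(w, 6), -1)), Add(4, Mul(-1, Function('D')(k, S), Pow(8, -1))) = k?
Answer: Rational(12159, 32) ≈ 379.97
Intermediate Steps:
Function('D')(k, S) = Add(32, Mul(-8, k))
Function('W')(Z, w) = Mul(3, Pow(Add(32, Mul(-8, w)), -1))
u = -380 (u = Add(-9, Add(-168, Mul(-1, 203))) = Add(-9, Add(-168, -203)) = Add(-9, -371) = -380)
Add(Function('W')(Mul(-14, Pow(17, -1)), 16), Mul(-1, u)) = Add(Mul(-3, Pow(Add(-32, Mul(8, 16)), -1)), Mul(-1, -380)) = Add(Mul(-3, Pow(Add(-32, 128), -1)), 380) = Add(Mul(-3, Pow(96, -1)), 380) = Add(Mul(-3, Rational(1, 96)), 380) = Add(Rational(-1, 32), 380) = Rational(12159, 32)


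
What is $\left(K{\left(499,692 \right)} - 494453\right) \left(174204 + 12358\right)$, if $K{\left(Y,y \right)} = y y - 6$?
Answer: $-2909434390$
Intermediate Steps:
$K{\left(Y,y \right)} = -6 + y^{2}$ ($K{\left(Y,y \right)} = y^{2} - 6 = -6 + y^{2}$)
$\left(K{\left(499,692 \right)} - 494453\right) \left(174204 + 12358\right) = \left(\left(-6 + 692^{2}\right) - 494453\right) \left(174204 + 12358\right) = \left(\left(-6 + 478864\right) - 494453\right) 186562 = \left(478858 - 494453\right) 186562 = \left(-15595\right) 186562 = -2909434390$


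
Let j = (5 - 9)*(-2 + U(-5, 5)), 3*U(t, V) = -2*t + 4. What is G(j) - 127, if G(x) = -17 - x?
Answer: -400/3 ≈ -133.33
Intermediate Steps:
U(t, V) = 4/3 - 2*t/3 (U(t, V) = (-2*t + 4)/3 = (4 - 2*t)/3 = 4/3 - 2*t/3)
j = -32/3 (j = (5 - 9)*(-2 + (4/3 - 2/3*(-5))) = -4*(-2 + (4/3 + 10/3)) = -4*(-2 + 14/3) = -4*8/3 = -32/3 ≈ -10.667)
G(j) - 127 = (-17 - 1*(-32/3)) - 127 = (-17 + 32/3) - 127 = -19/3 - 127 = -400/3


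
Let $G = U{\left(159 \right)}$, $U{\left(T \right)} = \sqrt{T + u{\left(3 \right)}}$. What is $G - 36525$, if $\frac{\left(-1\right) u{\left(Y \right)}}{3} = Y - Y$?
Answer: $-36525 + \sqrt{159} \approx -36512.0$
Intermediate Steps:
$u{\left(Y \right)} = 0$ ($u{\left(Y \right)} = - 3 \left(Y - Y\right) = \left(-3\right) 0 = 0$)
$U{\left(T \right)} = \sqrt{T}$ ($U{\left(T \right)} = \sqrt{T + 0} = \sqrt{T}$)
$G = \sqrt{159} \approx 12.61$
$G - 36525 = \sqrt{159} - 36525 = -36525 + \sqrt{159}$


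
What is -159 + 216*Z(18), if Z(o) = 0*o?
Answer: -159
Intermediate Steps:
Z(o) = 0
-159 + 216*Z(18) = -159 + 216*0 = -159 + 0 = -159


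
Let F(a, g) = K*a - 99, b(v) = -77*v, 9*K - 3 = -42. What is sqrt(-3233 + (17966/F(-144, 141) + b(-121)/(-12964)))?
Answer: 11*I*sqrt(249975247809)/97230 ≈ 56.564*I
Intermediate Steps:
K = -13/3 (K = 1/3 + (1/9)*(-42) = 1/3 - 14/3 = -13/3 ≈ -4.3333)
F(a, g) = -99 - 13*a/3 (F(a, g) = -13*a/3 - 99 = -99 - 13*a/3)
sqrt(-3233 + (17966/F(-144, 141) + b(-121)/(-12964))) = sqrt(-3233 + (17966/(-99 - 13/3*(-144)) - 77*(-121)/(-12964))) = sqrt(-3233 + (17966/(-99 + 624) + 9317*(-1/12964))) = sqrt(-3233 + (17966/525 - 1331/1852)) = sqrt(-3233 + 32574257/972300) = sqrt(-3110871643/972300) = 11*I*sqrt(249975247809)/97230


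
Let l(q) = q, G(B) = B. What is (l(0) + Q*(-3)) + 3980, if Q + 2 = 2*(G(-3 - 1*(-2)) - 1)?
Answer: 3998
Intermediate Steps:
Q = -6 (Q = -2 + 2*((-3 - 1*(-2)) - 1) = -2 + 2*((-3 + 2) - 1) = -2 + 2*(-1 - 1) = -2 + 2*(-2) = -2 - 4 = -6)
(l(0) + Q*(-3)) + 3980 = (0 - 6*(-3)) + 3980 = (0 + 18) + 3980 = 18 + 3980 = 3998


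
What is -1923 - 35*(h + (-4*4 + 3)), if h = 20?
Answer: -2168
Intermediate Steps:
-1923 - 35*(h + (-4*4 + 3)) = -1923 - 35*(20 + (-4*4 + 3)) = -1923 - 35*(20 + (-16 + 3)) = -1923 - 35*(20 - 13) = -1923 - 35*7 = -1923 - 245 = -2168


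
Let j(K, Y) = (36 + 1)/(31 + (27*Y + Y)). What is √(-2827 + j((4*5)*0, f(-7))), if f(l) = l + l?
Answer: 2*I*√255146/19 ≈ 53.171*I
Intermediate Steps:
f(l) = 2*l
j(K, Y) = 37/(31 + 28*Y)
√(-2827 + j((4*5)*0, f(-7))) = √(-2827 + 37/(31 + 28*(2*(-7)))) = √(-2827 + 37/(31 + 28*(-14))) = √(-2827 + 37/(31 - 392)) = √(-2827 + 37/(-361)) = √(-2827 + 37*(-1/361)) = √(-2827 - 37/361) = √(-1020584/361) = 2*I*√255146/19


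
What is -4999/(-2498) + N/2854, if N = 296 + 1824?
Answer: 9781453/3564646 ≈ 2.7440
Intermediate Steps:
N = 2120
-4999/(-2498) + N/2854 = -4999/(-2498) + 2120/2854 = -4999*(-1/2498) + 2120*(1/2854) = 4999/2498 + 1060/1427 = 9781453/3564646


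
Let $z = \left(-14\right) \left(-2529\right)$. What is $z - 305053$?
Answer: $-269647$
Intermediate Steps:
$z = 35406$
$z - 305053 = 35406 - 305053 = -269647$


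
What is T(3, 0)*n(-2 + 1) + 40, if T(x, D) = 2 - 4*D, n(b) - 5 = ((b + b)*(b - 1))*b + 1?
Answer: 44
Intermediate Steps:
n(b) = 6 + 2*b**2*(-1 + b) (n(b) = 5 + (((b + b)*(b - 1))*b + 1) = 5 + (((2*b)*(-1 + b))*b + 1) = 5 + ((2*b*(-1 + b))*b + 1) = 5 + (2*b**2*(-1 + b) + 1) = 5 + (1 + 2*b**2*(-1 + b)) = 6 + 2*b**2*(-1 + b))
T(3, 0)*n(-2 + 1) + 40 = (2 - 4*0)*(6 - 2*(-2 + 1)**2 + 2*(-2 + 1)**3) + 40 = (2 + 0)*(6 - 2*(-1)**2 + 2*(-1)**3) + 40 = 2*(6 - 2*1 + 2*(-1)) + 40 = 2*(6 - 2 - 2) + 40 = 2*2 + 40 = 4 + 40 = 44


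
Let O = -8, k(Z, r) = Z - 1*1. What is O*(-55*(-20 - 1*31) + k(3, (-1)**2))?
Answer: -22456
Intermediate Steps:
k(Z, r) = -1 + Z (k(Z, r) = Z - 1 = -1 + Z)
O*(-55*(-20 - 1*31) + k(3, (-1)**2)) = -8*(-55*(-20 - 1*31) + (-1 + 3)) = -8*(-55*(-20 - 31) + 2) = -8*(-55*(-51) + 2) = -8*(2805 + 2) = -8*2807 = -22456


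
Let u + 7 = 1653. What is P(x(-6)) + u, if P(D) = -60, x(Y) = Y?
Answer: 1586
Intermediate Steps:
u = 1646 (u = -7 + 1653 = 1646)
P(x(-6)) + u = -60 + 1646 = 1586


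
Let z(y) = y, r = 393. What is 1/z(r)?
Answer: 1/393 ≈ 0.0025445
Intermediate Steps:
1/z(r) = 1/393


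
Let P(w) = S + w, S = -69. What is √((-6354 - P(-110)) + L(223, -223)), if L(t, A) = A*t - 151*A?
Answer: I*√22231 ≈ 149.1*I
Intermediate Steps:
P(w) = -69 + w
L(t, A) = -151*A + A*t
√((-6354 - P(-110)) + L(223, -223)) = √((-6354 - (-69 - 110)) - 223*(-151 + 223)) = √((-6354 - 1*(-179)) - 223*72) = √((-6354 + 179) - 16056) = √(-6175 - 16056) = √(-22231) = I*√22231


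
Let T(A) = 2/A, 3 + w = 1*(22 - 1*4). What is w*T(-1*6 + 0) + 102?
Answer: 97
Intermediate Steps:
w = 15 (w = -3 + 1*(22 - 1*4) = -3 + 1*(22 - 4) = -3 + 1*18 = -3 + 18 = 15)
w*T(-1*6 + 0) + 102 = 15*(2/(-1*6 + 0)) + 102 = 15*(2/(-6 + 0)) + 102 = 15*(2/(-6)) + 102 = 15*(2*(-⅙)) + 102 = 15*(-⅓) + 102 = -5 + 102 = 97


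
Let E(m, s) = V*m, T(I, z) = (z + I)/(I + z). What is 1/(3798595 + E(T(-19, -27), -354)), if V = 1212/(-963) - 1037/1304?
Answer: 418584/1590030229787 ≈ 2.6326e-7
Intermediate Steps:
V = -859693/418584 (V = 1212*(-1/963) - 1037*1/1304 = -404/321 - 1037/1304 = -859693/418584 ≈ -2.0538)
T(I, z) = 1 (T(I, z) = (I + z)/(I + z) = 1)
E(m, s) = -859693*m/418584
1/(3798595 + E(T(-19, -27), -354)) = 1/(3798595 - 859693/418584*1) = 1/(3798595 - 859693/418584) = 1/(1590030229787/418584) = 418584/1590030229787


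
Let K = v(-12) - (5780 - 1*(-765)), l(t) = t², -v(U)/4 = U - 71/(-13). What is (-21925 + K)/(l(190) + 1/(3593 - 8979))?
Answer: -1991581220/2527649787 ≈ -0.78792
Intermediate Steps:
v(U) = -284/13 - 4*U (v(U) = -4*(U - 71/(-13)) = -4*(U - 71*(-1)/13) = -4*(U - 1*(-71/13)) = -4*(U + 71/13) = -4*(71/13 + U) = -284/13 - 4*U)
K = -84745/13 (K = (-284/13 - 4*(-12)) - (5780 - 1*(-765)) = (-284/13 + 48) - (5780 + 765) = 340/13 - 1*6545 = 340/13 - 6545 = -84745/13 ≈ -6518.8)
(-21925 + K)/(l(190) + 1/(3593 - 8979)) = (-21925 - 84745/13)/(190² + 1/(3593 - 8979)) = -369770/(13*(36100 + 1/(-5386))) = -369770/(13*(36100 - 1/5386)) = -369770/(13*194434599/5386) = -369770/13*5386/194434599 = -1991581220/2527649787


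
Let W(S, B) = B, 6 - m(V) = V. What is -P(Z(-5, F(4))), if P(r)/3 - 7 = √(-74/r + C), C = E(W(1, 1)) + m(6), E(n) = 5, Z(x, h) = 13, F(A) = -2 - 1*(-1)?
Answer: -21 - 9*I*√13/13 ≈ -21.0 - 2.4962*I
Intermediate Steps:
m(V) = 6 - V
F(A) = -1 (F(A) = -2 + 1 = -1)
C = 5 (C = 5 + (6 - 1*6) = 5 + (6 - 6) = 5 + 0 = 5)
P(r) = 21 + 3*√(5 - 74/r) (P(r) = 21 + 3*√(-74/r + 5) = 21 + 3*√(5 - 74/r))
-P(Z(-5, F(4))) = -(21 + 3*√(5 - 74/13)) = -(21 + 3*√(-9/13)) = -(21 + 3*(3*I*√13/13)) = -(21 + 9*I*√13/13) = -21 - 9*I*√13/13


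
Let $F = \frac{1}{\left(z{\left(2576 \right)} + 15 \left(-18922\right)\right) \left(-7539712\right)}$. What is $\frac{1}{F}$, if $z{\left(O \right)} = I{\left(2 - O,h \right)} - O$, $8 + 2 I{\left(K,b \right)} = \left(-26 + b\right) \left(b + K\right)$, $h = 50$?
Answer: $2387811710976$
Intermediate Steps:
$I{\left(K,b \right)} = -4 + \frac{\left(-26 + b\right) \left(K + b\right)}{2}$ ($I{\left(K,b \right)} = -4 + \frac{\left(-26 + b\right) \left(b + K\right)}{2} = -4 + \frac{\left(-26 + b\right) \left(K + b\right)}{2}$)
$z{\left(O \right)} = 620 - 13 O$ ($z{\left(O \right)} = \left(-4 + \frac{50^{2}}{2} - 13 \left(2 - O\right) - 650 + \frac{1}{2} \left(2 - O\right) 50\right) - O = \left(-4 + \frac{1}{2} \cdot 2500 + \left(-26 + 13 O\right) - 650 - \left(-50 + 25 O\right)\right) - O = \left(-4 + 1250 + \left(-26 + 13 O\right) - 650 - \left(-50 + 25 O\right)\right) - O = \left(620 - 12 O\right) - O = 620 - 13 O$)
$F = \frac{1}{2387811710976}$ ($F = \frac{1}{\left(\left(620 - 33488\right) + 15 \left(-18922\right)\right) \left(-7539712\right)} = \frac{1}{\left(620 - 33488\right) - 283830} \left(- \frac{1}{7539712}\right) = \frac{1}{-32868 - 283830} \left(- \frac{1}{7539712}\right) = \frac{1}{-316698} \left(- \frac{1}{7539712}\right) = \left(- \frac{1}{316698}\right) \left(- \frac{1}{7539712}\right) = \frac{1}{2387811710976} \approx 4.1879 \cdot 10^{-13}$)
$\frac{1}{F} = \frac{1}{\frac{1}{2387811710976}} = 2387811710976$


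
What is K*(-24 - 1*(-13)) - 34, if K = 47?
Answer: -551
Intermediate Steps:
K*(-24 - 1*(-13)) - 34 = 47*(-24 - 1*(-13)) - 34 = 47*(-24 + 13) - 34 = 47*(-11) - 34 = -517 - 34 = -551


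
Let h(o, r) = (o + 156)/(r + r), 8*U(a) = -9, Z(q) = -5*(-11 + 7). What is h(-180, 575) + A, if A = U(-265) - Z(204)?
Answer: -97271/4600 ≈ -21.146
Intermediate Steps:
Z(q) = 20 (Z(q) = -5*(-4) = 20)
U(a) = -9/8 (U(a) = (⅛)*(-9) = -9/8)
A = -169/8 (A = -9/8 - 1*20 = -9/8 - 20 = -169/8 ≈ -21.125)
h(o, r) = (156 + o)/(2*r) (h(o, r) = (156 + o)/((2*r)) = (156 + o)*(1/(2*r)) = (156 + o)/(2*r))
h(-180, 575) + A = (½)*(156 - 180)/575 - 169/8 = (½)*(1/575)*(-24) - 169/8 = -12/575 - 169/8 = -97271/4600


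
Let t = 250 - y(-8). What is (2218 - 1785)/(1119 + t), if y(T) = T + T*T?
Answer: 433/1313 ≈ 0.32978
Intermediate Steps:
y(T) = T + T²
t = 194 (t = 250 - (-8)*(1 - 8) = 250 - (-8)*(-7) = 250 - 1*56 = 250 - 56 = 194)
(2218 - 1785)/(1119 + t) = (2218 - 1785)/(1119 + 194) = 433/1313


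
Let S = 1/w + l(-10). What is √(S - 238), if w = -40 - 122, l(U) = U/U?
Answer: I*√76790/18 ≈ 15.395*I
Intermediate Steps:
l(U) = 1
w = -162
S = 161/162 (S = 1/(-162) + 1 = -1/162 + 1 = 161/162 ≈ 0.99383)
√(S - 238) = √(161/162 - 238) = √(-38395/162) = I*√76790/18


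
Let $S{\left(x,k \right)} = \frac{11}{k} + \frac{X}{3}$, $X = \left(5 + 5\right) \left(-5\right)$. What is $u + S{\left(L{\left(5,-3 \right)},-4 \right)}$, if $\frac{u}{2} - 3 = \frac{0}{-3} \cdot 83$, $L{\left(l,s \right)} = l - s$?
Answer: $- \frac{161}{12} \approx -13.417$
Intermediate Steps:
$X = -50$ ($X = 10 \left(-5\right) = -50$)
$u = 6$ ($u = 6 + 2 \frac{0}{-3} \cdot 83 = 6 + 2 \cdot 0 \left(- \frac{1}{3}\right) 83 = 6 + 2 \cdot 0 \cdot 83 = 6 + 2 \cdot 0 = 6 + 0 = 6$)
$S{\left(x,k \right)} = - \frac{50}{3} + \frac{11}{k}$ ($S{\left(x,k \right)} = \frac{11}{k} - \frac{50}{3} = - \frac{50}{3} + \frac{11}{k}$)
$u + S{\left(L{\left(5,-3 \right)},-4 \right)} = 6 - \left(\frac{50}{3} - \frac{11}{-4}\right) = 6 + \left(- \frac{50}{3} + 11 \left(- \frac{1}{4}\right)\right) = 6 - \frac{233}{12} = - \frac{161}{12}$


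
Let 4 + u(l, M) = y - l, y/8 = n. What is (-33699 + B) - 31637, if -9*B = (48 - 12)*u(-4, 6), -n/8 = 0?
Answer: -65336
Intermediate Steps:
n = 0 (n = -8*0 = 0)
y = 0 (y = 8*0 = 0)
u(l, M) = -4 - l (u(l, M) = -4 + (0 - l) = -4 - l)
B = 0 (B = -(48 - 12)*(-4 - 1*(-4))/9 = -4*(-4 + 4) = -4*0 = -1/9*0 = 0)
(-33699 + B) - 31637 = (-33699 + 0) - 31637 = -33699 - 31637 = -65336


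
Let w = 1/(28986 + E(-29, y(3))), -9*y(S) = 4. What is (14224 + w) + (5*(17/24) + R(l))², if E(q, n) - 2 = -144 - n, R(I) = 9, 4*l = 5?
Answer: 134401815949/9345600 ≈ 14381.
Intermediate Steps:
l = 5/4 (l = (¼)*5 = 5/4 ≈ 1.2500)
y(S) = -4/9 (y(S) = -⅑*4 = -4/9)
E(q, n) = -142 - n (E(q, n) = 2 + (-144 - n) = -142 - n)
w = 9/259600 (w = 1/(28986 + (-142 - 1*(-4/9))) = 1/(28986 + (-142 + 4/9)) = 1/(28986 - 1274/9) = 1/(259600/9) = 9/259600 ≈ 3.4669e-5)
(14224 + w) + (5*(17/24) + R(l))² = (14224 + 9/259600) + (5*(17/24) + 9)² = 3692550409/259600 + (5*(17*(1/24)) + 9)² = 3692550409/259600 + (5*(17/24) + 9)² = 3692550409/259600 + (85/24 + 9)² = 3692550409/259600 + (301/24)² = 3692550409/259600 + 90601/576 = 134401815949/9345600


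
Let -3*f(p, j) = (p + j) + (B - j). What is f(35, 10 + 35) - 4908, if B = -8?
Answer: -4917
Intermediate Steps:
f(p, j) = 8/3 - p/3 (f(p, j) = -((p + j) + (-8 - j))/3 = -((j + p) + (-8 - j))/3 = -(-8 + p)/3 = 8/3 - p/3)
f(35, 10 + 35) - 4908 = (8/3 - ⅓*35) - 4908 = (8/3 - 35/3) - 4908 = -9 - 4908 = -4917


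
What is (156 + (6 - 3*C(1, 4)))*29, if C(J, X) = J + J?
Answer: 4524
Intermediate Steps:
C(J, X) = 2*J
(156 + (6 - 3*C(1, 4)))*29 = (156 + (6 - 6))*29 = (156 + 0)*29 = 156*29 = 4524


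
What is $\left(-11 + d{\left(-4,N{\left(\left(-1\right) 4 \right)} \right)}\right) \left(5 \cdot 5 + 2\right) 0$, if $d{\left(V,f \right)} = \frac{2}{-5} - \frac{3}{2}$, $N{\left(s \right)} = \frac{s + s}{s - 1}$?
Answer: $0$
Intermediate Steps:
$N{\left(s \right)} = \frac{2 s}{-1 + s}$
$d{\left(V,f \right)} = - \frac{19}{10}$ ($d{\left(V,f \right)} = 2 \left(- \frac{1}{5}\right) - \frac{3}{2} = - \frac{2}{5} - \frac{3}{2} = - \frac{19}{10}$)
$\left(-11 + d{\left(-4,N{\left(\left(-1\right) 4 \right)} \right)}\right) \left(5 \cdot 5 + 2\right) 0 = \left(-11 - \frac{19}{10}\right) \left(5 \cdot 5 + 2\right) 0 = - \frac{129 \left(25 + 2\right) 0}{10} = - \frac{129 \cdot 27 \cdot 0}{10} = \left(- \frac{129}{10}\right) 0 = 0$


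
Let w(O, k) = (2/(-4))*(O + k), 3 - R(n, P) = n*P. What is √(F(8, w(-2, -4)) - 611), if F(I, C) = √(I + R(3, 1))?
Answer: √(-611 + 2*√2) ≈ 24.661*I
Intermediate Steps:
R(n, P) = 3 - P*n (R(n, P) = 3 - n*P = 3 - P*n)
w(O, k) = -O/2 - k/2 (w(O, k) = (2*(-¼))*(O + k) = -(O + k)/2 = -O/2 - k/2)
F(I, C) = √I (F(I, C) = √(I + (3 - 1*1*3)) = √(I + (3 - 3)) = √(I + 0) = √I)
√(F(8, w(-2, -4)) - 611) = √(√8 - 611) = √(2*√2 - 611) = √(-611 + 2*√2)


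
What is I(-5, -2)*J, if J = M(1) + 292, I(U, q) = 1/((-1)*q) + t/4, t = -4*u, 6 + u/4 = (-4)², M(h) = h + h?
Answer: -11613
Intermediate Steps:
M(h) = 2*h
u = 40 (u = -24 + 4*(-4)² = -24 + 4*16 = -24 + 64 = 40)
t = -160 (t = -4*40 = -160)
I(U, q) = -40 - 1/q (I(U, q) = 1/((-1)*q) - 160/4 = -1/q - 160*¼ = -1/q - 40 = -40 - 1/q)
J = 294 (J = 2*1 + 292 = 2 + 292 = 294)
I(-5, -2)*J = (-40 - 1/(-2))*294 = (-40 - 1*(-½))*294 = (-40 + ½)*294 = -79/2*294 = -11613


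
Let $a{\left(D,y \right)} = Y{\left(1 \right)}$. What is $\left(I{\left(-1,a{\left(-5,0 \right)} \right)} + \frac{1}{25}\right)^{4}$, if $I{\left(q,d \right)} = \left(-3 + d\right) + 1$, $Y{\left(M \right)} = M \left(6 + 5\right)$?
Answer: $\frac{2608757776}{390625} \approx 6678.4$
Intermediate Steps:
$Y{\left(M \right)} = 11 M$ ($Y{\left(M \right)} = M 11 = 11 M$)
$a{\left(D,y \right)} = 11$ ($a{\left(D,y \right)} = 11 \cdot 1 = 11$)
$I{\left(q,d \right)} = -2 + d$
$\left(I{\left(-1,a{\left(-5,0 \right)} \right)} + \frac{1}{25}\right)^{4} = \left(\left(-2 + 11\right) + \frac{1}{25}\right)^{4} = \left(9 + \frac{1}{25}\right)^{4} = \left(\frac{226}{25}\right)^{4} = \frac{2608757776}{390625}$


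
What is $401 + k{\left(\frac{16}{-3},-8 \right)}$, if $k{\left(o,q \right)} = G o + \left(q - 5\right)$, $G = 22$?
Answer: $\frac{812}{3} \approx 270.67$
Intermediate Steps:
$k{\left(o,q \right)} = -5 + q + 22 o$ ($k{\left(o,q \right)} = 22 o + \left(q - 5\right) = 22 o + \left(-5 + q\right) = -5 + q + 22 o$)
$401 + k{\left(\frac{16}{-3},-8 \right)} = 401 - \left(13 - \frac{352}{-3}\right) = 401 - \left(13 - 352 \left(- \frac{1}{3}\right)\right) = 401 - \frac{391}{3} = \frac{812}{3}$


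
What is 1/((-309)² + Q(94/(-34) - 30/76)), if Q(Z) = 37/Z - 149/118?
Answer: 240838/22992328533 ≈ 1.0475e-5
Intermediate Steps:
Q(Z) = -149/118 + 37/Z (Q(Z) = 37/Z - 149*1/118 = 37/Z - 149/118 = -149/118 + 37/Z)
1/((-309)² + Q(94/(-34) - 30/76)) = 1/((-309)² + (-149/118 + 37/(94/(-34) - 30/76))) = 1/(95481 + (-149/118 + 37/(94*(-1/34) - 30*1/76))) = 1/(95481 + (-149/118 + 37/(-47/17 - 15/38))) = 1/(95481 + (-149/118 + 37/(-2041/646))) = 1/(95481 + (-149/118 + 37*(-646/2041))) = 1/(95481 + (-149/118 - 23902/2041)) = 1/(95481 - 3124545/240838) = 1/(22992328533/240838) = 240838/22992328533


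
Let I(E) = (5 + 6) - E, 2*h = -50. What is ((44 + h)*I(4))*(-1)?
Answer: -133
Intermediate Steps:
h = -25 (h = (½)*(-50) = -25)
I(E) = 11 - E
((44 + h)*I(4))*(-1) = ((44 - 25)*(11 - 1*4))*(-1) = (19*(11 - 4))*(-1) = (19*7)*(-1) = 133*(-1) = -133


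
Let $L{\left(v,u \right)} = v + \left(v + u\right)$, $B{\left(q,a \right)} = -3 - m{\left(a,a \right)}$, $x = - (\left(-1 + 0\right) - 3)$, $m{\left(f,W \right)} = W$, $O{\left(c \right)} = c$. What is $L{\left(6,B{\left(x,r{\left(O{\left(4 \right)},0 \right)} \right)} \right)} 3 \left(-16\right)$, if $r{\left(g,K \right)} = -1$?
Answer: $-480$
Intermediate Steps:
$x = 4$ ($x = - (-1 - 3) = \left(-1\right) \left(-4\right) = 4$)
$B{\left(q,a \right)} = -3 - a$
$L{\left(v,u \right)} = u + 2 v$ ($L{\left(v,u \right)} = v + \left(u + v\right) = u + 2 v$)
$L{\left(6,B{\left(x,r{\left(O{\left(4 \right)},0 \right)} \right)} \right)} 3 \left(-16\right) = \left(\left(-3 - -1\right) + 2 \cdot 6\right) 3 \left(-16\right) = \left(\left(-3 + 1\right) + 12\right) 3 \left(-16\right) = \left(-2 + 12\right) 3 \left(-16\right) = 10 \cdot 3 \left(-16\right) = 30 \left(-16\right) = -480$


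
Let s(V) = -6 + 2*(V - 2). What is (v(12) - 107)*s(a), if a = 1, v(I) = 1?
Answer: 848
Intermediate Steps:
s(V) = -10 + 2*V (s(V) = -6 + 2*(-2 + V) = -6 + (-4 + 2*V) = -10 + 2*V)
(v(12) - 107)*s(a) = (1 - 107)*(-10 + 2*1) = -106*(-10 + 2) = -106*(-8) = 848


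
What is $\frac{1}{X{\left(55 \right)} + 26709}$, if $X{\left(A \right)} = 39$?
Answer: $\frac{1}{26748} \approx 3.7386 \cdot 10^{-5}$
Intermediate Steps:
$\frac{1}{X{\left(55 \right)} + 26709} = \frac{1}{39 + 26709} = \frac{1}{26748}$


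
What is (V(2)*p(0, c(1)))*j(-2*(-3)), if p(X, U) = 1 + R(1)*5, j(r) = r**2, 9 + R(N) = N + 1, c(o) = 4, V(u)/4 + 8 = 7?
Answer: 4896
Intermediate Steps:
V(u) = -4 (V(u) = -32 + 4*7 = -32 + 28 = -4)
R(N) = -8 + N (R(N) = -9 + (N + 1) = -9 + (1 + N) = -8 + N)
p(X, U) = -34 (p(X, U) = 1 + (-8 + 1)*5 = 1 - 7*5 = 1 - 35 = -34)
(V(2)*p(0, c(1)))*j(-2*(-3)) = (-4*(-34))*(-2*(-3))**2 = 136*6**2 = 136*36 = 4896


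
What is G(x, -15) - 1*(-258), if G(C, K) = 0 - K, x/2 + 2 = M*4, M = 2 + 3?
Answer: 273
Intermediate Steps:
M = 5
x = 36 (x = -4 + 2*(5*4) = -4 + 2*20 = -4 + 40 = 36)
G(C, K) = -K
G(x, -15) - 1*(-258) = -1*(-15) - 1*(-258) = 15 + 258 = 273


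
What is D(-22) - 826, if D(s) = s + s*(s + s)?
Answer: 120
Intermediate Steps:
D(s) = s + 2*s**2 (D(s) = s + s*(2*s) = s + 2*s**2)
D(-22) - 826 = -22*(1 + 2*(-22)) - 826 = -22*(1 - 44) - 826 = -22*(-43) - 826 = 946 - 826 = 120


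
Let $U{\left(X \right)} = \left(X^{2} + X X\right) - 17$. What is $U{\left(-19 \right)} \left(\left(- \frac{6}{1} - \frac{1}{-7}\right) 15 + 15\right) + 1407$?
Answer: $- \frac{349701}{7} \approx -49957.0$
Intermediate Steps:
$U{\left(X \right)} = -17 + 2 X^{2}$ ($U{\left(X \right)} = \left(X^{2} + X^{2}\right) - 17 = 2 X^{2} - 17 = -17 + 2 X^{2}$)
$U{\left(-19 \right)} \left(\left(- \frac{6}{1} - \frac{1}{-7}\right) 15 + 15\right) + 1407 = \left(-17 + 2 \left(-19\right)^{2}\right) \left(\left(- \frac{6}{1} - \frac{1}{-7}\right) 15 + 15\right) + 1407 = \left(-17 + 2 \cdot 361\right) \left(\left(\left(-6\right) 1 - - \frac{1}{7}\right) 15 + 15\right) + 1407 = \left(-17 + 722\right) \left(\left(-6 + \frac{1}{7}\right) 15 + 15\right) + 1407 = 705 \left(\left(- \frac{41}{7}\right) 15 + 15\right) + 1407 = 705 \left(- \frac{615}{7} + 15\right) + 1407 = 705 \left(- \frac{510}{7}\right) + 1407 = - \frac{359550}{7} + 1407 = - \frac{349701}{7}$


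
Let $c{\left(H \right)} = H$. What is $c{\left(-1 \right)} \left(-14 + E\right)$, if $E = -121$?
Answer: $135$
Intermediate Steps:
$c{\left(-1 \right)} \left(-14 + E\right) = - (-14 - 121) = \left(-1\right) \left(-135\right) = 135$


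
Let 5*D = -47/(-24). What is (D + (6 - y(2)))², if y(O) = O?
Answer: 277729/14400 ≈ 19.287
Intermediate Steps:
D = 47/120 (D = (-47/(-24))/5 = (-47*(-1/24))/5 = (⅕)*(47/24) = 47/120 ≈ 0.39167)
(D + (6 - y(2)))² = (47/120 + (6 - 1*2))² = (47/120 + (6 - 2))² = (47/120 + 4)² = (527/120)² = 277729/14400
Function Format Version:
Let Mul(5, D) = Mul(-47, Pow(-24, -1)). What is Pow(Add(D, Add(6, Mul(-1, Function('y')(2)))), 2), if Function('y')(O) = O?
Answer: Rational(277729, 14400) ≈ 19.287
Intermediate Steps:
D = Rational(47, 120) (D = Mul(Rational(1, 5), Mul(-47, Pow(-24, -1))) = Mul(Rational(1, 5), Mul(-47, Rational(-1, 24))) = Mul(Rational(1, 5), Rational(47, 24)) = Rational(47, 120) ≈ 0.39167)
Pow(Add(D, Add(6, Mul(-1, Function('y')(2)))), 2) = Pow(Add(Rational(47, 120), Add(6, Mul(-1, 2))), 2) = Pow(Add(Rational(47, 120), Add(6, -2)), 2) = Pow(Add(Rational(47, 120), 4), 2) = Pow(Rational(527, 120), 2) = Rational(277729, 14400)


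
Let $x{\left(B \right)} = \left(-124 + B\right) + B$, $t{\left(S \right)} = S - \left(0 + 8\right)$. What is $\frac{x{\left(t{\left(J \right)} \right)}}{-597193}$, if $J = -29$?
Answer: $\frac{198}{597193} \approx 0.00033155$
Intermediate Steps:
$t{\left(S \right)} = -8 + S$ ($t{\left(S \right)} = S - 8 = -8 + S$)
$x{\left(B \right)} = -124 + 2 B$
$\frac{x{\left(t{\left(J \right)} \right)}}{-597193} = \frac{-124 + 2 \left(-8 - 29\right)}{-597193} = \left(-124 + 2 \left(-37\right)\right) \left(- \frac{1}{597193}\right) = \left(-124 - 74\right) \left(- \frac{1}{597193}\right) = \left(-198\right) \left(- \frac{1}{597193}\right) = \frac{198}{597193}$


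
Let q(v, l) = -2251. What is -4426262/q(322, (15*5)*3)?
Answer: 4426262/2251 ≈ 1966.4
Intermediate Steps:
-4426262/q(322, (15*5)*3) = -4426262/(-2251) = -4426262*(-1/2251) = 4426262/2251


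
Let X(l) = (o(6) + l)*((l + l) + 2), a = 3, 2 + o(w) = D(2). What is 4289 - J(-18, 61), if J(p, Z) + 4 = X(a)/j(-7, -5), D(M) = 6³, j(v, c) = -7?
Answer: 4541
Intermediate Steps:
D(M) = 216
o(w) = 214 (o(w) = -2 + 216 = 214)
X(l) = (2 + 2*l)*(214 + l) (X(l) = (214 + l)*((l + l) + 2) = (214 + l)*(2*l + 2) = (214 + l)*(2 + 2*l) = (2 + 2*l)*(214 + l))
J(p, Z) = -252 (J(p, Z) = -4 + (428 + 2*3² + 430*3)/(-7) = -4 + (428 + 2*9 + 1290)*(-⅐) = -4 + (428 + 18 + 1290)*(-⅐) = -4 + 1736*(-⅐) = -4 - 248 = -252)
4289 - J(-18, 61) = 4289 - 1*(-252) = 4289 + 252 = 4541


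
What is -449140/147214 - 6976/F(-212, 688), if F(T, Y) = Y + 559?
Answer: -793521222/91787929 ≈ -8.6452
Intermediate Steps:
F(T, Y) = 559 + Y
-449140/147214 - 6976/F(-212, 688) = -449140/147214 - 6976/(559 + 688) = -449140*1/147214 - 6976/1247 = -224570/73607 - 6976*1/1247 = -224570/73607 - 6976/1247 = -793521222/91787929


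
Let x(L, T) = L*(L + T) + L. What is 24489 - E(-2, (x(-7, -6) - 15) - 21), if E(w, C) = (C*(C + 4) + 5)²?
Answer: -6230512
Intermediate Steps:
x(L, T) = L + L*(L + T)
E(w, C) = (5 + C*(4 + C))² (E(w, C) = (C*(4 + C) + 5)² = (5 + C*(4 + C))²)
24489 - E(-2, (x(-7, -6) - 15) - 21) = 24489 - (5 + ((-7*(1 - 7 - 6) - 15) - 21)² + 4*((-7*(1 - 7 - 6) - 15) - 21))² = 24489 - (5 + ((-7*(-12) - 15) - 21)² + 4*((-7*(-12) - 15) - 21))² = 24489 - (5 + ((84 - 15) - 21)² + 4*((84 - 15) - 21))² = 24489 - (5 + (69 - 21)² + 4*(69 - 21))² = 24489 - (5 + 48² + 4*48)² = 24489 - (5 + 2304 + 192)² = 24489 - 1*2501² = 24489 - 1*6255001 = 24489 - 6255001 = -6230512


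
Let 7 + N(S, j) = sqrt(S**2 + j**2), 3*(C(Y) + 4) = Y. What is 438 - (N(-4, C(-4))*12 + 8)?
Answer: 434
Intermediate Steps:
C(Y) = -4 + Y/3
N(S, j) = -7 + sqrt(S**2 + j**2)
438 - (N(-4, C(-4))*12 + 8) = 438 - ((-7 + sqrt((-4)**2 + (-4 + (1/3)*(-4))**2))*12 + 8) = 438 - ((-7 + sqrt(16 + (-4 - 4/3)**2))*12 + 8) = 438 - ((-7 + sqrt(16 + (-16/3)**2))*12 + 8) = 438 - ((-7 + sqrt(16 + 256/9))*12 + 8) = 438 - ((-7 + sqrt(400/9))*12 + 8) = 438 - ((-7 + 20/3)*12 + 8) = 438 - (-1/3*12 + 8) = 438 - (-4 + 8) = 438 - 1*4 = 438 - 4 = 434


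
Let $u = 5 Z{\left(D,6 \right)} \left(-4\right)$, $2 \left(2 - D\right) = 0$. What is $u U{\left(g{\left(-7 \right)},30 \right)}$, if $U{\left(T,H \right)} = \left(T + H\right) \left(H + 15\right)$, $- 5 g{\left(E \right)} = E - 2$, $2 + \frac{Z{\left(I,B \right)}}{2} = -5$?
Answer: $400680$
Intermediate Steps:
$D = 2$ ($D = 2 - 0 = 2 + 0 = 2$)
$Z{\left(I,B \right)} = -14$ ($Z{\left(I,B \right)} = -4 + 2 \left(-5\right) = -4 - 10 = -14$)
$u = 280$ ($u = 5 \left(-14\right) \left(-4\right) = \left(-70\right) \left(-4\right) = 280$)
$g{\left(E \right)} = \frac{2}{5} - \frac{E}{5}$ ($g{\left(E \right)} = - \frac{E - 2}{5} = - \frac{-2 + E}{5} = \frac{2}{5} - \frac{E}{5}$)
$U{\left(T,H \right)} = \left(15 + H\right) \left(H + T\right)$ ($U{\left(T,H \right)} = \left(H + T\right) \left(15 + H\right) = \left(15 + H\right) \left(H + T\right)$)
$u U{\left(g{\left(-7 \right)},30 \right)} = 280 \left(30^{2} + 15 \cdot 30 + 15 \left(\frac{2}{5} - - \frac{7}{5}\right) + 30 \left(\frac{2}{5} - - \frac{7}{5}\right)\right) = 280 \left(900 + 450 + 15 \left(\frac{2}{5} + \frac{7}{5}\right) + 30 \left(\frac{2}{5} + \frac{7}{5}\right)\right) = 280 \left(900 + 450 + 15 \cdot \frac{9}{5} + 30 \cdot \frac{9}{5}\right) = 280 \left(900 + 450 + 27 + 54\right) = 280 \cdot 1431 = 400680$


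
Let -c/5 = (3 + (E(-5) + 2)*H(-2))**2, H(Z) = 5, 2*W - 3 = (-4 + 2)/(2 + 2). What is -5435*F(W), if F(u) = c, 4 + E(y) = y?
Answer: 27827200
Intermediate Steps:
W = 5/4 (W = 3/2 + ((-4 + 2)/(2 + 2))/2 = 3/2 + (-2/4)/2 = 3/2 + (-2*1/4)/2 = 3/2 + (1/2)*(-1/2) = 3/2 - 1/4 = 5/4 ≈ 1.2500)
E(y) = -4 + y
c = -5120 (c = -5*(3 + ((-4 - 5) + 2)*5)**2 = -5*(3 + (-9 + 2)*5)**2 = -5*(3 - 7*5)**2 = -5*(3 - 35)**2 = -5*(-32)**2 = -5*1024 = -5120)
F(u) = -5120
-5435*F(W) = -5435*(-5120) = 27827200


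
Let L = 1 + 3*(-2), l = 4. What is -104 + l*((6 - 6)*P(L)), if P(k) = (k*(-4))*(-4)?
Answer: -104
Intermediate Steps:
L = -5 (L = 1 - 6 = -5)
P(k) = 16*k (P(k) = -4*k*(-4) = 16*k)
-104 + l*((6 - 6)*P(L)) = -104 + 4*((6 - 6)*(16*(-5))) = -104 + 4*(0*(-80)) = -104 + 4*0 = -104 + 0 = -104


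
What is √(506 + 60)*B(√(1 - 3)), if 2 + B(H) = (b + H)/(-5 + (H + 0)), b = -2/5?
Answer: -50*√566/27 - 46*I*√283/135 ≈ -44.057 - 5.7321*I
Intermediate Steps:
b = -⅖ (b = -2*⅕ = -⅖ ≈ -0.40000)
B(H) = -2 + (-⅖ + H)/(-5 + H) (B(H) = -2 + (-⅖ + H)/(-5 + (H + 0)) = -2 + (-⅖ + H)/(-5 + H))
√(506 + 60)*B(√(1 - 3)) = √(506 + 60)*((48/5 - √(1 - 3))/(-5 + √(1 - 3))) = √566*((48/5 - √(-2))/(-5 + √(-2))) = √566*((48/5 - I*√2)/(-5 + I*√2)) = √566*(48/5 - I*√2)/(-5 + I*√2)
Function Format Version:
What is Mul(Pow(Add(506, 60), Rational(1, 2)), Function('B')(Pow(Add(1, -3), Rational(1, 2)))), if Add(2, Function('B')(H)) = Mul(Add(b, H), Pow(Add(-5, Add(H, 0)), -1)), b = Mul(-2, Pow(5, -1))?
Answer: Add(Mul(Rational(-50, 27), Pow(566, Rational(1, 2))), Mul(Rational(-46, 135), I, Pow(283, Rational(1, 2)))) ≈ Add(-44.057, Mul(-5.7321, I))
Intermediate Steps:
b = Rational(-2, 5) (b = Mul(-2, Rational(1, 5)) = Rational(-2, 5) ≈ -0.40000)
Function('B')(H) = Add(-2, Mul(Pow(Add(-5, H), -1), Add(Rational(-2, 5), H))) (Function('B')(H) = Add(-2, Mul(Add(Rational(-2, 5), H), Pow(Add(-5, Add(H, 0)), -1))) = Add(-2, Mul(Add(Rational(-2, 5), H), Pow(Add(-5, H), -1))) = Add(-2, Mul(Pow(Add(-5, H), -1), Add(Rational(-2, 5), H))))
Mul(Pow(Add(506, 60), Rational(1, 2)), Function('B')(Pow(Add(1, -3), Rational(1, 2)))) = Mul(Pow(Add(506, 60), Rational(1, 2)), Mul(Pow(Add(-5, Pow(Add(1, -3), Rational(1, 2))), -1), Add(Rational(48, 5), Mul(-1, Pow(Add(1, -3), Rational(1, 2)))))) = Mul(Pow(566, Rational(1, 2)), Mul(Pow(Add(-5, Pow(-2, Rational(1, 2))), -1), Add(Rational(48, 5), Mul(-1, Pow(-2, Rational(1, 2)))))) = Mul(Pow(566, Rational(1, 2)), Mul(Pow(Add(-5, Mul(I, Pow(2, Rational(1, 2)))), -1), Add(Rational(48, 5), Mul(-1, Mul(I, Pow(2, Rational(1, 2))))))) = Mul(Pow(566, Rational(1, 2)), Mul(Pow(Add(-5, Mul(I, Pow(2, Rational(1, 2)))), -1), Add(Rational(48, 5), Mul(-1, I, Pow(2, Rational(1, 2)))))) = Mul(Pow(566, Rational(1, 2)), Pow(Add(-5, Mul(I, Pow(2, Rational(1, 2)))), -1), Add(Rational(48, 5), Mul(-1, I, Pow(2, Rational(1, 2)))))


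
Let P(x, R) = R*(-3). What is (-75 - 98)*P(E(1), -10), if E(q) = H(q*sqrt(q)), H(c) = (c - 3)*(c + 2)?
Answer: -5190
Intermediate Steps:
H(c) = (-3 + c)*(2 + c)
E(q) = -6 + q**3 - q**(3/2) (E(q) = -6 + (q*sqrt(q))**2 - q*sqrt(q) = -6 + (q**(3/2))**2 - q**(3/2) = -6 + q**3 - q**(3/2))
P(x, R) = -3*R
(-75 - 98)*P(E(1), -10) = (-75 - 98)*(-3*(-10)) = -173*30 = -5190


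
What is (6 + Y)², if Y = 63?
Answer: 4761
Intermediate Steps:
(6 + Y)² = (6 + 63)² = 69² = 4761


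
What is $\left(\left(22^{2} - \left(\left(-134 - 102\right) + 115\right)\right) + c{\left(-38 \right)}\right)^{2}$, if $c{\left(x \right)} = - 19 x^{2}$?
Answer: $719902561$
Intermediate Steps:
$\left(\left(22^{2} - \left(\left(-134 - 102\right) + 115\right)\right) + c{\left(-38 \right)}\right)^{2} = \left(\left(22^{2} - \left(\left(-134 - 102\right) + 115\right)\right) - 19 \left(-38\right)^{2}\right)^{2} = \left(\left(484 - \left(-236 + 115\right)\right) - 27436\right)^{2} = \left(\left(484 - -121\right) - 27436\right)^{2} = \left(\left(484 + 121\right) - 27436\right)^{2} = \left(605 - 27436\right)^{2} = \left(-26831\right)^{2} = 719902561$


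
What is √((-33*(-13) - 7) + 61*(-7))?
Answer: I*√5 ≈ 2.2361*I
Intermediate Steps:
√((-33*(-13) - 7) + 61*(-7)) = √((429 - 7) - 427) = √(422 - 427) = √(-5) = I*√5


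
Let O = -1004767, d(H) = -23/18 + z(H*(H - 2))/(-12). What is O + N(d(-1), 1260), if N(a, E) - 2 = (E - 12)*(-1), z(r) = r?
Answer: -1006013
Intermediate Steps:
d(H) = -23/18 - H*(-2 + H)/12 (d(H) = -23/18 + (H*(H - 2))/(-12) = -23*1/18 + (H*(-2 + H))*(-1/12) = -23/18 - H*(-2 + H)/12)
N(a, E) = 14 - E (N(a, E) = 2 + (E - 12)*(-1) = 2 + (-12 + E)*(-1) = 2 + (12 - E) = 14 - E)
O + N(d(-1), 1260) = -1004767 + (14 - 1*1260) = -1004767 + (14 - 1260) = -1004767 - 1246 = -1006013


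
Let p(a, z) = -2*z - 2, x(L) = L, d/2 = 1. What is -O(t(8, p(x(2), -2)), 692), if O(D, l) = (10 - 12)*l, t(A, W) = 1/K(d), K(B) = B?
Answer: 1384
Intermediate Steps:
d = 2 (d = 2*1 = 2)
p(a, z) = -2 - 2*z
t(A, W) = 1/2
O(D, l) = -2*l
-O(t(8, p(x(2), -2)), 692) = -(-2)*692 = -1*(-1384) = 1384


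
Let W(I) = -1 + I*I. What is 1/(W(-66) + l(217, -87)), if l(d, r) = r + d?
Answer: 1/4485 ≈ 0.00022297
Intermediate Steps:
l(d, r) = d + r
W(I) = -1 + I**2
1/(W(-66) + l(217, -87)) = 1/((-1 + (-66)**2) + (217 - 87)) = 1/((-1 + 4356) + 130) = 1/(4355 + 130) = 1/4485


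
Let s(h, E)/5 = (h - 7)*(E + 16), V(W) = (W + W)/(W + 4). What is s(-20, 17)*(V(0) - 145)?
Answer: 645975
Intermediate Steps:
V(W) = 2*W/(4 + W) (V(W) = (2*W)/(4 + W) = 2*W/(4 + W))
s(h, E) = 5*(-7 + h)*(16 + E) (s(h, E) = 5*((h - 7)*(E + 16)) = 5*((-7 + h)*(16 + E)) = 5*(-7 + h)*(16 + E))
s(-20, 17)*(V(0) - 145) = (-560 - 35*17 + 80*(-20) + 5*17*(-20))*(2*0/(4 + 0) - 145) = (-560 - 595 - 1600 - 1700)*(2*0/4 - 145) = -4455*(2*0*(¼) - 145) = -4455*(0 - 145) = -4455*(-145) = 645975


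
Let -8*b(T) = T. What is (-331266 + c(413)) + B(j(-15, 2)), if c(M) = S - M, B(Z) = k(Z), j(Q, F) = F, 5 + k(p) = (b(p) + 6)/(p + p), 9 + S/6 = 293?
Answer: -5279657/16 ≈ -3.2998e+5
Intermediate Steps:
S = 1704 (S = -54 + 6*293 = -54 + 1758 = 1704)
b(T) = -T/8
k(p) = -5 + (6 - p/8)/(2*p) (k(p) = -5 + (-p/8 + 6)/(p + p) = -5 + (6 - p/8)/((2*p)) = -5 + (6 - p/8)*(1/(2*p)) = -5 + (6 - p/8)/(2*p))
B(Z) = -81/16 + 3/Z
c(M) = 1704 - M
(-331266 + c(413)) + B(j(-15, 2)) = (-331266 + (1704 - 1*413)) + (-81/16 + 3/2) = (-331266 + (1704 - 413)) + (-81/16 + 3*(½)) = (-331266 + 1291) + (-81/16 + 3/2) = -329975 - 57/16 = -5279657/16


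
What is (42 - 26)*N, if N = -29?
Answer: -464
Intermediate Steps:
(42 - 26)*N = (42 - 26)*(-29) = 16*(-29) = -464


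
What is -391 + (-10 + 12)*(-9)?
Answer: -409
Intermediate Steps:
-391 + (-10 + 12)*(-9) = -391 + 2*(-9) = -391 - 18 = -409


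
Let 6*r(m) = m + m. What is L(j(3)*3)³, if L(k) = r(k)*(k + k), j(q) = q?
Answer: 157464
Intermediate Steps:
r(m) = m/3 (r(m) = (m + m)/6 = (2*m)/6 = m/3)
L(k) = 2*k²/3 (L(k) = (k/3)*(k + k) = (k/3)*(2*k) = 2*k²/3)
L(j(3)*3)³ = (2*(3*3)²/3)³ = ((⅔)*9²)³ = ((⅔)*81)³ = 54³ = 157464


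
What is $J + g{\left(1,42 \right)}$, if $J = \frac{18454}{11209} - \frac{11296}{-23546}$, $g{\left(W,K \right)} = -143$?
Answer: $- \frac{18590221277}{131963557} \approx -140.87$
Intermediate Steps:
$J = \frac{280567374}{131963557}$ ($J = 18454 \cdot \frac{1}{11209} - - \frac{5648}{11773} = \frac{18454}{11209} + \frac{5648}{11773} = \frac{280567374}{131963557} \approx 2.1261$)
$J + g{\left(1,42 \right)} = \frac{280567374}{131963557} - 143 = - \frac{18590221277}{131963557}$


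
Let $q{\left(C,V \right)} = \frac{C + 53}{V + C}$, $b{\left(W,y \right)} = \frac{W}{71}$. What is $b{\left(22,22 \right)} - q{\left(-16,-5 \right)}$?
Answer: $\frac{3089}{1491} \approx 2.0718$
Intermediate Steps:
$b{\left(W,y \right)} = \frac{W}{71}$ ($b{\left(W,y \right)} = W \frac{1}{71} = \frac{W}{71}$)
$q{\left(C,V \right)} = \frac{53 + C}{C + V}$
$b{\left(22,22 \right)} - q{\left(-16,-5 \right)} = \frac{1}{71} \cdot 22 - \frac{53 - 16}{-16 - 5} = \frac{22}{71} - \frac{1}{-21} \cdot 37 = \frac{22}{71} - \left(- \frac{1}{21}\right) 37 = \frac{22}{71} - - \frac{37}{21} = \frac{22}{71} + \frac{37}{21} = \frac{3089}{1491}$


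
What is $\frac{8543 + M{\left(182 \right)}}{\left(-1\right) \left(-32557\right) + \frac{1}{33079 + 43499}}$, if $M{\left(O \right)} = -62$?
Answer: $\frac{649458018}{2493149947} \approx 0.2605$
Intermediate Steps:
$\frac{8543 + M{\left(182 \right)}}{\left(-1\right) \left(-32557\right) + \frac{1}{33079 + 43499}} = \frac{8543 - 62}{\left(-1\right) \left(-32557\right) + \frac{1}{33079 + 43499}} = \frac{8481}{32557 + \frac{1}{76578}} = \frac{8481}{\frac{2493149947}{76578}} = 8481 \cdot \frac{76578}{2493149947} = \frac{649458018}{2493149947}$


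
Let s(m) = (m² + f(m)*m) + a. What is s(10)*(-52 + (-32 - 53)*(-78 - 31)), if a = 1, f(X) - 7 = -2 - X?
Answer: 469863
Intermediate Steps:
f(X) = 5 - X (f(X) = 7 + (-2 - X) = 5 - X)
s(m) = 1 + m² + m*(5 - m) (s(m) = (m² + (5 - m)*m) + 1 = (m² + m*(5 - m)) + 1 = 1 + m² + m*(5 - m))
s(10)*(-52 + (-32 - 53)*(-78 - 31)) = (1 + 5*10)*(-52 + (-32 - 53)*(-78 - 31)) = (1 + 50)*(-52 - 85*(-109)) = 51*(-52 + 9265) = 51*9213 = 469863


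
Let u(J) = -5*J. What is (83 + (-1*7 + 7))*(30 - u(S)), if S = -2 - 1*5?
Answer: -415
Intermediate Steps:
S = -7 (S = -2 - 5 = -7)
(83 + (-1*7 + 7))*(30 - u(S)) = (83 + (-1*7 + 7))*(30 - (-5)*(-7)) = (83 + (-7 + 7))*(30 - 1*35) = (83 + 0)*(30 - 35) = 83*(-5) = -415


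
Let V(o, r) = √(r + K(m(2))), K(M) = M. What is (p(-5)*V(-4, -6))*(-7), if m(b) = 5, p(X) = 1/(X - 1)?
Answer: 7*I/6 ≈ 1.1667*I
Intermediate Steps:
p(X) = 1/(-1 + X)
V(o, r) = √(5 + r) (V(o, r) = √(r + 5) = √(5 + r))
(p(-5)*V(-4, -6))*(-7) = (√(5 - 6)/(-1 - 5))*(-7) = (√(-1)/(-6))*(-7) = -I/6*(-7) = 7*I/6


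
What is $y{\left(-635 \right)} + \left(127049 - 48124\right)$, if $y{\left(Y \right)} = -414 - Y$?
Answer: $79146$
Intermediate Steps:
$y{\left(-635 \right)} + \left(127049 - 48124\right) = \left(-414 - -635\right) + \left(127049 - 48124\right) = \left(-414 + 635\right) + 78925 = 221 + 78925 = 79146$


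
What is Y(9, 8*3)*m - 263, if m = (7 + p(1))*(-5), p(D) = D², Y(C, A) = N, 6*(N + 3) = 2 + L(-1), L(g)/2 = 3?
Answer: -589/3 ≈ -196.33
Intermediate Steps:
L(g) = 6 (L(g) = 2*3 = 6)
N = -5/3 (N = -3 + (2 + 6)/6 = -3 + (⅙)*8 = -3 + 4/3 = -5/3 ≈ -1.6667)
Y(C, A) = -5/3
m = -40 (m = (7 + 1²)*(-5) = (7 + 1)*(-5) = 8*(-5) = -40)
Y(9, 8*3)*m - 263 = -5/3*(-40) - 263 = 200/3 - 263 = -589/3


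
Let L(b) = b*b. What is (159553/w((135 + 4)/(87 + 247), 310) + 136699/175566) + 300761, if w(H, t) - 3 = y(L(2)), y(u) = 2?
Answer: 292029794123/877830 ≈ 3.3267e+5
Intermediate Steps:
L(b) = b²
w(H, t) = 5 (w(H, t) = 3 + 2 = 5)
(159553/w((135 + 4)/(87 + 247), 310) + 136699/175566) + 300761 = (159553/5 + 136699/175566) + 300761 = 28012765493/877830 + 300761 = 292029794123/877830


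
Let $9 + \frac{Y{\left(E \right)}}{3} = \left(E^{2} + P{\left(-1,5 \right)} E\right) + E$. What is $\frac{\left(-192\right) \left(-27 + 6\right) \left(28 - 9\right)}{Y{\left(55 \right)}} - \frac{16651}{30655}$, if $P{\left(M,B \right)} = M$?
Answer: $\frac{91573333}{11556935} \approx 7.9237$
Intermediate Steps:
$Y{\left(E \right)} = -27 + 3 E^{2}$ ($Y{\left(E \right)} = -27 + 3 \left(\left(E^{2} - E\right) + E\right) = -27 + 3 E^{2}$)
$\frac{\left(-192\right) \left(-27 + 6\right) \left(28 - 9\right)}{Y{\left(55 \right)}} - \frac{16651}{30655} = \frac{\left(-192\right) \left(-27 + 6\right) \left(28 - 9\right)}{-27 + 3 \cdot 55^{2}} - \frac{16651}{30655} = \frac{\left(-192\right) \left(\left(-21\right) 19\right)}{-27 + 3 \cdot 3025} - \frac{16651}{30655} = \frac{\left(-192\right) \left(-399\right)}{-27 + 9075} - \frac{16651}{30655} = \frac{76608}{9048} - \frac{16651}{30655} = 76608 \cdot \frac{1}{9048} - \frac{16651}{30655} = \frac{3192}{377} - \frac{16651}{30655} = \frac{91573333}{11556935}$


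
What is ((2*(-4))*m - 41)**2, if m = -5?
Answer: 1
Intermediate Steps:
((2*(-4))*m - 41)**2 = ((2*(-4))*(-5) - 41)**2 = (-8*(-5) - 41)**2 = (40 - 41)**2 = (-1)**2 = 1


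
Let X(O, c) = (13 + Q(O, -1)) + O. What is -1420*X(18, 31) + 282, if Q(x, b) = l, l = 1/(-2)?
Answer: -43028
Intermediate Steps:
l = -1/2 ≈ -0.50000
Q(x, b) = -1/2
X(O, c) = 25/2 + O (X(O, c) = (13 - 1/2) + O = 25/2 + O)
-1420*X(18, 31) + 282 = -1420*(25/2 + 18) + 282 = -1420*61/2 + 282 = -43310 + 282 = -43028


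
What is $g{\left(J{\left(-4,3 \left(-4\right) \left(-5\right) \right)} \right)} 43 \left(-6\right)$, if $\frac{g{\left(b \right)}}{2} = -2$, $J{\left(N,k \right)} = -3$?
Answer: $1032$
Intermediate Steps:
$g{\left(b \right)} = -4$ ($g{\left(b \right)} = 2 \left(-2\right) = -4$)
$g{\left(J{\left(-4,3 \left(-4\right) \left(-5\right) \right)} \right)} 43 \left(-6\right) = \left(-4\right) 43 \left(-6\right) = \left(-172\right) \left(-6\right) = 1032$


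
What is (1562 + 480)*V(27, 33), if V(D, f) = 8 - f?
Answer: -51050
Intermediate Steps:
(1562 + 480)*V(27, 33) = (1562 + 480)*(8 - 1*33) = 2042*(8 - 33) = 2042*(-25) = -51050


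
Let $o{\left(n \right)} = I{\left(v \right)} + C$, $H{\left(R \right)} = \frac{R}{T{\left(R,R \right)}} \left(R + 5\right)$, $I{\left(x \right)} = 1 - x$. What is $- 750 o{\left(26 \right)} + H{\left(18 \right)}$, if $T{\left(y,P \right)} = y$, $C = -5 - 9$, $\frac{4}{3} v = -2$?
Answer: $8648$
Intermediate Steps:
$v = - \frac{3}{2}$ ($v = \frac{3}{4} \left(-2\right) = - \frac{3}{2} \approx -1.5$)
$C = -14$
$H{\left(R \right)} = 5 + R$ ($H{\left(R \right)} = \frac{R}{R} \left(R + 5\right) = 1 \left(5 + R\right) = 5 + R$)
$o{\left(n \right)} = - \frac{23}{2}$ ($o{\left(n \right)} = \left(1 - - \frac{3}{2}\right) - 14 = \left(1 + \frac{3}{2}\right) - 14 = \frac{5}{2} - 14 = - \frac{23}{2}$)
$- 750 o{\left(26 \right)} + H{\left(18 \right)} = \left(-750\right) \left(- \frac{23}{2}\right) + \left(5 + 18\right) = 8625 + 23 = 8648$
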